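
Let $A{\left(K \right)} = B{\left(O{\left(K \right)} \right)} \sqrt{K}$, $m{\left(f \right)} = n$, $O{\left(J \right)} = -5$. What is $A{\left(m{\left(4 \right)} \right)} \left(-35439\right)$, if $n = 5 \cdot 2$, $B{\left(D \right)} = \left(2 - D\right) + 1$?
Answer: $- 283512 \sqrt{10} \approx -8.9654 \cdot 10^{5}$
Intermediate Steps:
$B{\left(D \right)} = 3 - D$
$n = 10$
$m{\left(f \right)} = 10$
$A{\left(K \right)} = 8 \sqrt{K}$ ($A{\left(K \right)} = \left(3 - -5\right) \sqrt{K} = \left(3 + 5\right) \sqrt{K} = 8 \sqrt{K}$)
$A{\left(m{\left(4 \right)} \right)} \left(-35439\right) = 8 \sqrt{10} \left(-35439\right) = - 283512 \sqrt{10}$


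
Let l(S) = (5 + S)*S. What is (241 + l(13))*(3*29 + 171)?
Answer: 122550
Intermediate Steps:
l(S) = S*(5 + S)
(241 + l(13))*(3*29 + 171) = (241 + 13*(5 + 13))*(3*29 + 171) = (241 + 13*18)*(87 + 171) = (241 + 234)*258 = 475*258 = 122550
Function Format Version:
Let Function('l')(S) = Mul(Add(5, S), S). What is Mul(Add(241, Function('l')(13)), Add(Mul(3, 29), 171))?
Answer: 122550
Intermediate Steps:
Function('l')(S) = Mul(S, Add(5, S))
Mul(Add(241, Function('l')(13)), Add(Mul(3, 29), 171)) = Mul(Add(241, Mul(13, Add(5, 13))), Add(Mul(3, 29), 171)) = Mul(Add(241, Mul(13, 18)), Add(87, 171)) = Mul(Add(241, 234), 258) = Mul(475, 258) = 122550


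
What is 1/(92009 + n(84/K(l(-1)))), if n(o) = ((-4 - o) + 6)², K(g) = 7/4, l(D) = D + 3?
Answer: 1/94125 ≈ 1.0624e-5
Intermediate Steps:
l(D) = 3 + D
K(g) = 7/4 (K(g) = 7*(¼) = 7/4)
n(o) = (2 - o)²
1/(92009 + n(84/K(l(-1)))) = 1/(92009 + (-2 + 84/(7/4))²) = 1/(92009 + (-2 + 84*(4/7))²) = 1/(92009 + (-2 + 48)²) = 1/(92009 + 46²) = 1/(92009 + 2116) = 1/94125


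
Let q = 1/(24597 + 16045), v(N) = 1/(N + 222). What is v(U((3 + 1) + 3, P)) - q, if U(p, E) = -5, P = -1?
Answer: 825/179986 ≈ 0.0045837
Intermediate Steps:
v(N) = 1/(222 + N)
q = 1/40642 ≈ 2.4605e-5
v(U((3 + 1) + 3, P)) - q = 1/(222 - 5) - 1*1/40642 = 1/217 - 1/40642 = 825/179986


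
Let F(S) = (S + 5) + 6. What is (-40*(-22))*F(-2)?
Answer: 7920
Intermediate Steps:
F(S) = 11 + S (F(S) = (5 + S) + 6 = 11 + S)
(-40*(-22))*F(-2) = (-40*(-22))*(11 - 2) = 880*9 = 7920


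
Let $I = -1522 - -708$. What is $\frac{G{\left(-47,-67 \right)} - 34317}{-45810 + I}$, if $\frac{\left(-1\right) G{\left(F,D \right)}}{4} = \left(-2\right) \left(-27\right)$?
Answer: $\frac{34533}{46624} \approx 0.74067$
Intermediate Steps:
$G{\left(F,D \right)} = -216$ ($G{\left(F,D \right)} = - 4 \left(\left(-2\right) \left(-27\right)\right) = \left(-4\right) 54 = -216$)
$I = -814$ ($I = -1522 + 708 = -814$)
$\frac{G{\left(-47,-67 \right)} - 34317}{-45810 + I} = \frac{-216 - 34317}{-45810 - 814} = - \frac{34533}{-46624} = \left(-34533\right) \left(- \frac{1}{46624}\right) = \frac{34533}{46624}$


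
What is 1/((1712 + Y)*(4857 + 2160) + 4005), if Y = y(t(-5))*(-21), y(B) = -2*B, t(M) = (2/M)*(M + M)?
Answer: 1/13195965 ≈ 7.5781e-8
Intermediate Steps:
t(M) = 4 (t(M) = (2/M)*(2*M) = 4)
Y = 168 (Y = -2*4*(-21) = -8*(-21) = 168)
1/((1712 + Y)*(4857 + 2160) + 4005) = 1/((1712 + 168)*(4857 + 2160) + 4005) = 1/(1880*7017 + 4005) = 1/(13191960 + 4005) = 1/13195965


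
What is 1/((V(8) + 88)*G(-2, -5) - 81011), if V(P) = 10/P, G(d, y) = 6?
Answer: -2/160951 ≈ -1.2426e-5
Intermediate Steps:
1/((V(8) + 88)*G(-2, -5) - 81011) = 1/((10/8 + 88)*6 - 81011) = 1/((10*(1/8) + 88)*6 - 81011) = 1/((5/4 + 88)*6 - 81011) = 1/((357/4)*6 - 81011) = 1/(1071/2 - 81011) = 1/(-160951/2) = -2/160951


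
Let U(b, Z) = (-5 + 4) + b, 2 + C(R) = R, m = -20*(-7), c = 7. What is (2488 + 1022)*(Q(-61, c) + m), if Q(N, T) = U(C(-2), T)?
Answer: 473850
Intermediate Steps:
m = 140
C(R) = -2 + R
U(b, Z) = -1 + b
Q(N, T) = -5 (Q(N, T) = -1 + (-2 - 2) = -1 - 4 = -5)
(2488 + 1022)*(Q(-61, c) + m) = (2488 + 1022)*(-5 + 140) = 3510*135 = 473850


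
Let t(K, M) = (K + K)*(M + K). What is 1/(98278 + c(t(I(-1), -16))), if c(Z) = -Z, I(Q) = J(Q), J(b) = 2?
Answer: 1/98334 ≈ 1.0169e-5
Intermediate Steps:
I(Q) = 2
t(K, M) = 2*K*(K + M) (t(K, M) = (2*K)*(K + M) = 2*K*(K + M))
1/(98278 + c(t(I(-1), -16))) = 1/(98278 - 2*2*(2 - 16)) = 1/(98278 - 2*2*(-14)) = 1/(98278 - 1*(-56)) = 1/(98278 + 56) = 1/98334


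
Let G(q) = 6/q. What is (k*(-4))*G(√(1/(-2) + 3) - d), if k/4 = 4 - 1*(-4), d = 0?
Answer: -768*√10/5 ≈ -485.73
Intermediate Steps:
k = 32 (k = 4*(4 - 1*(-4)) = 4*(4 + 4) = 4*8 = 32)
(k*(-4))*G(√(1/(-2) + 3) - d) = (32*(-4))*(6/(√(1/(-2) + 3) - 1*0)) = -768/(√(1*(-½) + 3) + 0) = -768/(√(-½ + 3) + 0) = -768/(√(5/2) + 0) = -768/(√10/2 + 0) = -768/(√10/2) = -768*√10/5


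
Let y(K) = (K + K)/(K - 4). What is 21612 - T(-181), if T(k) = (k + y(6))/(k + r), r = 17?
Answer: 3544193/164 ≈ 21611.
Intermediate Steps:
y(K) = 2*K/(-4 + K) (y(K) = (2*K)/(-4 + K) = 2*K/(-4 + K))
T(k) = (6 + k)/(17 + k) (T(k) = (k + 2*6/(-4 + 6))/(k + 17) = (k + 2*6/2)/(17 + k) = (k + 2*6*(½))/(17 + k) = (k + 6)/(17 + k) = (6 + k)/(17 + k))
21612 - T(-181) = 21612 - (6 - 181)/(17 - 181) = 21612 - (-175)/(-164) = 21612 - (-1)*(-175)/164 = 21612 - 1*175/164 = 21612 - 175/164 = 3544193/164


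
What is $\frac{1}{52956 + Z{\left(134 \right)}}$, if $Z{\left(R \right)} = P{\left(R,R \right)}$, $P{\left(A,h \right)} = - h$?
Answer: $\frac{1}{52822} \approx 1.8932 \cdot 10^{-5}$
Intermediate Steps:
$Z{\left(R \right)} = - R$
$\frac{1}{52956 + Z{\left(134 \right)}} = \frac{1}{52956 - 134} = \frac{1}{52822}$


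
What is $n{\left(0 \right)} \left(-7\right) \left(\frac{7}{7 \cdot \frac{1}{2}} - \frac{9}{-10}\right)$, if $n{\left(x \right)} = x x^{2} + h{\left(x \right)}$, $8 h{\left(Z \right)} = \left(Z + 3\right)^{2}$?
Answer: $- \frac{1827}{80} \approx -22.837$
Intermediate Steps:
$h{\left(Z \right)} = \frac{\left(3 + Z\right)^{2}}{8}$ ($h{\left(Z \right)} = \frac{\left(Z + 3\right)^{2}}{8} = \frac{\left(3 + Z\right)^{2}}{8}$)
$n{\left(x \right)} = x^{3} + \frac{\left(3 + x\right)^{2}}{8}$ ($n{\left(x \right)} = x x^{2} + \frac{\left(3 + x\right)^{2}}{8} = x^{3} + \frac{\left(3 + x\right)^{2}}{8}$)
$n{\left(0 \right)} \left(-7\right) \left(\frac{7}{7 \cdot \frac{1}{2}} - \frac{9}{-10}\right) = \left(0^{3} + \frac{\left(3 + 0\right)^{2}}{8}\right) \left(-7\right) \left(\frac{7}{7 \cdot \frac{1}{2}} - \frac{9}{-10}\right) = \left(0 + \frac{3^{2}}{8}\right) \left(-7\right) \left(\frac{7}{7 \cdot \frac{1}{2}} - - \frac{9}{10}\right) = \left(0 + \frac{1}{8} \cdot 9\right) \left(-7\right) \left(\frac{7}{\frac{7}{2}} + \frac{9}{10}\right) = \left(0 + \frac{9}{8}\right) \left(-7\right) \left(7 \cdot \frac{2}{7} + \frac{9}{10}\right) = \frac{9}{8} \left(-7\right) \left(2 + \frac{9}{10}\right) = \left(- \frac{63}{8}\right) \frac{29}{10} = - \frac{1827}{80}$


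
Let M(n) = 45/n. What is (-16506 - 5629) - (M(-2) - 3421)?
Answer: -37383/2 ≈ -18692.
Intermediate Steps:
(-16506 - 5629) - (M(-2) - 3421) = (-16506 - 5629) - (45/(-2) - 3421) = -22135 - (45*(-½) - 3421) = -22135 - (-45/2 - 3421) = -22135 - 1*(-6887/2) = -22135 + 6887/2 = -37383/2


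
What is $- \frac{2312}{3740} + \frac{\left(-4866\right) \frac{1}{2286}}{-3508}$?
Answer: $- \frac{45398027}{73510140} \approx -0.61757$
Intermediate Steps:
$- \frac{2312}{3740} + \frac{\left(-4866\right) \frac{1}{2286}}{-3508} = \left(-2312\right) \frac{1}{3740} + \left(-4866\right) \frac{1}{2286} \left(- \frac{1}{3508}\right) = - \frac{34}{55} - - \frac{811}{1336548} = - \frac{34}{55} + \frac{811}{1336548} = - \frac{45398027}{73510140}$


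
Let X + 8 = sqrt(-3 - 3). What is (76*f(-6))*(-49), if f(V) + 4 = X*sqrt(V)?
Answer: 37240 + 29792*I*sqrt(6) ≈ 37240.0 + 72975.0*I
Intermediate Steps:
X = -8 + I*sqrt(6) (X = -8 + sqrt(-3 - 3) = -8 + sqrt(-6) = -8 + I*sqrt(6) ≈ -8.0 + 2.4495*I)
f(V) = -4 + sqrt(V)*(-8 + I*sqrt(6)) (f(V) = -4 + (-8 + I*sqrt(6))*sqrt(V) = -4 + sqrt(V)*(-8 + I*sqrt(6)))
(76*f(-6))*(-49) = (76*(-4 + sqrt(-6)*(-8 + I*sqrt(6))))*(-49) = (76*(-4 + (I*sqrt(6))*(-8 + I*sqrt(6))))*(-49) = (76*(-4 + I*sqrt(6)*(-8 + I*sqrt(6))))*(-49) = (-304 + 76*I*sqrt(6)*(-8 + I*sqrt(6)))*(-49) = 14896 - 3724*I*sqrt(6)*(-8 + I*sqrt(6))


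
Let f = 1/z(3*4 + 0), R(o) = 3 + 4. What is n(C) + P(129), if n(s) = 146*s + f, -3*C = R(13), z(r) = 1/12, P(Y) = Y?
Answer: -599/3 ≈ -199.67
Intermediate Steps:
R(o) = 7
z(r) = 1/12
C = -7/3 (C = -⅓*7 = -7/3 ≈ -2.3333)
f = 12 (f = 1/(1/12) = 12)
n(s) = 12 + 146*s (n(s) = 146*s + 12 = 12 + 146*s)
n(C) + P(129) = (12 + 146*(-7/3)) + 129 = (12 - 1022/3) + 129 = -986/3 + 129 = -599/3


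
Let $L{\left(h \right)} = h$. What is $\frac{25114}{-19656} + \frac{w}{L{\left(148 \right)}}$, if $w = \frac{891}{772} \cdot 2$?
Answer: $- \frac{177149887}{140363496} \approx -1.2621$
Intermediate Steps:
$w = \frac{891}{386}$ ($w = 891 \cdot \frac{1}{772} \cdot 2 = \frac{891}{772} \cdot 2 = \frac{891}{386} \approx 2.3083$)
$\frac{25114}{-19656} + \frac{w}{L{\left(148 \right)}} = \frac{25114}{-19656} + \frac{891}{386 \cdot 148} = 25114 \left(- \frac{1}{19656}\right) + \frac{891}{386} \cdot \frac{1}{148} = - \frac{12557}{9828} + \frac{891}{57128} = - \frac{177149887}{140363496}$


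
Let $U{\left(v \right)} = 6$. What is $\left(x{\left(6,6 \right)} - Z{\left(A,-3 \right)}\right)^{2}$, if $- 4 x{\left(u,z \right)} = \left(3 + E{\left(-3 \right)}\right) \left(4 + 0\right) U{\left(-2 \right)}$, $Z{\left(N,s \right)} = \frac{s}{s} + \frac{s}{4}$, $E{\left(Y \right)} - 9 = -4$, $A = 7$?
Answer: $\frac{37249}{16} \approx 2328.1$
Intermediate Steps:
$E{\left(Y \right)} = 5$ ($E{\left(Y \right)} = 9 - 4 = 5$)
$Z{\left(N,s \right)} = 1 + \frac{s}{4}$ ($Z{\left(N,s \right)} = 1 + s \frac{1}{4} = 1 + \frac{s}{4}$)
$x{\left(u,z \right)} = -48$ ($x{\left(u,z \right)} = - \frac{\left(3 + 5\right) \left(4 + 0\right) 6}{4} = - \frac{8 \cdot 4 \cdot 6}{4} = - \frac{32 \cdot 6}{4} = \left(- \frac{1}{4}\right) 192 = -48$)
$\left(x{\left(6,6 \right)} - Z{\left(A,-3 \right)}\right)^{2} = \left(-48 - \left(1 + \frac{1}{4} \left(-3\right)\right)\right)^{2} = \left(-48 - \left(1 - \frac{3}{4}\right)\right)^{2} = \left(-48 - \frac{1}{4}\right)^{2} = \left(- \frac{193}{4}\right)^{2} = \frac{37249}{16}$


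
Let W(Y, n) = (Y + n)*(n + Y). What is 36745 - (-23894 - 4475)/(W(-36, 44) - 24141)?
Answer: 884680996/24077 ≈ 36744.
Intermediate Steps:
W(Y, n) = (Y + n)² (W(Y, n) = (Y + n)*(Y + n) = (Y + n)²)
36745 - (-23894 - 4475)/(W(-36, 44) - 24141) = 36745 - (-23894 - 4475)/((-36 + 44)² - 24141) = 36745 - (-28369)/(8² - 24141) = 36745 - (-28369)/(64 - 24141) = 36745 - (-28369)/(-24077) = 36745 - (-28369)*(-1)/24077 = 36745 - 1*28369/24077 = 36745 - 28369/24077 = 884680996/24077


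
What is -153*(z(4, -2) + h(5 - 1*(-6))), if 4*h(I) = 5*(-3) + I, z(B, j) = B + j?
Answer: -153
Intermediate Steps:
h(I) = -15/4 + I/4 (h(I) = (5*(-3) + I)/4 = (-15 + I)/4 = -15/4 + I/4)
-153*(z(4, -2) + h(5 - 1*(-6))) = -153*((4 - 2) + (-15/4 + (5 - 1*(-6))/4)) = -153*(2 + (-15/4 + (5 + 6)/4)) = -153*(2 + (-15/4 + (1/4)*11)) = -153*(2 + (-15/4 + 11/4)) = -153*(2 - 1) = -153*1 = -153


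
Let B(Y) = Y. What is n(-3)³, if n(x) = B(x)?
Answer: -27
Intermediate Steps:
n(x) = x
n(-3)³ = (-3)³ = -27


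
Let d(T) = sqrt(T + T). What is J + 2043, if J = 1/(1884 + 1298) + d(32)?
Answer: 6526283/3182 ≈ 2051.0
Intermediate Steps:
d(T) = sqrt(2)*sqrt(T) (d(T) = sqrt(2*T) = sqrt(2)*sqrt(T))
J = 25457/3182 (J = 1/(1884 + 1298) + sqrt(2)*sqrt(32) = 1/3182 + sqrt(2)*(4*sqrt(2)) = 1/3182 + 8 = 25457/3182 ≈ 8.0003)
J + 2043 = 25457/3182 + 2043 = 6526283/3182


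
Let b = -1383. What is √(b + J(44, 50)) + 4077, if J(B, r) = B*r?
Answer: 4077 + √817 ≈ 4105.6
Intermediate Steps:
√(b + J(44, 50)) + 4077 = √(-1383 + 44*50) + 4077 = √(-1383 + 2200) + 4077 = √817 + 4077 = 4077 + √817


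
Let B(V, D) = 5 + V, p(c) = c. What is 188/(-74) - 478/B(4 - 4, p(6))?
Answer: -18156/185 ≈ -98.141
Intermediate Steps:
188/(-74) - 478/B(4 - 4, p(6)) = 188/(-74) - 478/(5 + (4 - 4)) = 188*(-1/74) - 478/(5 + 0) = -94/37 - 478/5 = -18156/185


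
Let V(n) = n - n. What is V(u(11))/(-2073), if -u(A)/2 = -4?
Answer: 0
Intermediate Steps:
u(A) = 8 (u(A) = -2*(-4) = 8)
V(n) = 0
V(u(11))/(-2073) = 0/(-2073) = 0*(-1/2073) = 0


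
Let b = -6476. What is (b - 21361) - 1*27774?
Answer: -55611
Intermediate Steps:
(b - 21361) - 1*27774 = (-6476 - 21361) - 1*27774 = -27837 - 27774 = -55611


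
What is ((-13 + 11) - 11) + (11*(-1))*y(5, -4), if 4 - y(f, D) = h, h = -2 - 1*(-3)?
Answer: -46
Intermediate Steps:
h = 1 (h = -2 + 3 = 1)
y(f, D) = 3 (y(f, D) = 4 - 1*1 = 4 - 1 = 3)
((-13 + 11) - 11) + (11*(-1))*y(5, -4) = ((-13 + 11) - 11) + (11*(-1))*3 = (-2 - 11) - 11*3 = -13 - 33 = -46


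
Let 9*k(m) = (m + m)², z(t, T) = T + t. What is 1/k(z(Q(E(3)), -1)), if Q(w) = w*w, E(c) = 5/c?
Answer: 729/1024 ≈ 0.71191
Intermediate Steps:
Q(w) = w²
k(m) = 4*m²/9 (k(m) = (m + m)²/9 = (2*m)²/9 = (4*m²)/9 = 4*m²/9)
1/k(z(Q(E(3)), -1)) = 1/(4*(-1 + (5/3)²)²/9) = 1/(4*(-1 + 25/9)²/9) = 1/(4*(16/9)²/9) = 1/((4/9)*(256/81)) = 1/(1024/729) = 729/1024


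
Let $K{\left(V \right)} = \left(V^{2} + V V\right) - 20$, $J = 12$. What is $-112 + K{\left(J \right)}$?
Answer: $156$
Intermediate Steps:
$K{\left(V \right)} = -20 + 2 V^{2}$ ($K{\left(V \right)} = \left(V^{2} + V^{2}\right) - 20 = 2 V^{2} - 20 = -20 + 2 V^{2}$)
$-112 + K{\left(J \right)} = -112 - \left(20 - 2 \cdot 12^{2}\right) = -112 + \left(-20 + 2 \cdot 144\right) = -112 + \left(-20 + 288\right) = -112 + 268 = 156$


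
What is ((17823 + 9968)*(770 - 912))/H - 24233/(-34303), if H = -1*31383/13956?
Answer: 629744673450445/358843683 ≈ 1.7549e+6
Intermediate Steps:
H = -10461/4652 (H = -31383*1/13956 = -10461/4652 ≈ -2.2487)
((17823 + 9968)*(770 - 912))/H - 24233/(-34303) = ((17823 + 9968)*(770 - 912))/(-10461/4652) - 24233/(-34303) = (27791*(-142))*(-4652/10461) - 24233*(-1/34303) = -3946322*(-4652/10461) + 24233/34303 = 18358289944/10461 + 24233/34303 = 629744673450445/358843683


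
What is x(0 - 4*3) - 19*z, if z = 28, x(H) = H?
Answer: -544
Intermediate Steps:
x(0 - 4*3) - 19*z = (0 - 4*3) - 19*28 = (0 - 12) - 532 = -12 - 532 = -544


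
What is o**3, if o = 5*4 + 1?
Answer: 9261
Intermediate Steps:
o = 21 (o = 20 + 1 = 21)
o**3 = 21**3 = 9261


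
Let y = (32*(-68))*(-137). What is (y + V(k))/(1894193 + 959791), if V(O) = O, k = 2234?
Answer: 150173/1426992 ≈ 0.10524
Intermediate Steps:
y = 298112 (y = -2176*(-137) = 298112)
(y + V(k))/(1894193 + 959791) = (298112 + 2234)/(1894193 + 959791) = 300346/2853984 = 300346*(1/2853984) = 150173/1426992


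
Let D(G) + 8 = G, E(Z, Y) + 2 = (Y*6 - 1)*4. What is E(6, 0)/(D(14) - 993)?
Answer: 2/329 ≈ 0.0060790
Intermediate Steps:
E(Z, Y) = -6 + 24*Y (E(Z, Y) = -2 + (Y*6 - 1)*4 = -2 + (6*Y - 1)*4 = -2 + (-1 + 6*Y)*4 = -2 + (-4 + 24*Y) = -6 + 24*Y)
D(G) = -8 + G
E(6, 0)/(D(14) - 993) = (-6 + 24*0)/((-8 + 14) - 993) = (-6 + 0)/(6 - 993) = -6/(-987) = -1/987*(-6) = 2/329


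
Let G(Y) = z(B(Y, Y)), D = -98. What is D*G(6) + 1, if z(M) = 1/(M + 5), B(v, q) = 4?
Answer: -89/9 ≈ -9.8889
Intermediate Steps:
z(M) = 1/(5 + M)
G(Y) = 1/9 (G(Y) = 1/(5 + 4) = 1/9)
D*G(6) + 1 = -98*1/9 + 1 = -98/9 + 1 = -89/9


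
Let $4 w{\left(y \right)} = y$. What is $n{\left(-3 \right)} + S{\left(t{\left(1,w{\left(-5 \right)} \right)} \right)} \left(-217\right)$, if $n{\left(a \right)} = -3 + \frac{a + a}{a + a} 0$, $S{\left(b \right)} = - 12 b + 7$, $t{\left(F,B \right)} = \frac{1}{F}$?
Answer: $1082$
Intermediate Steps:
$w{\left(y \right)} = \frac{y}{4}$
$S{\left(b \right)} = 7 - 12 b$
$n{\left(a \right)} = -3$ ($n{\left(a \right)} = -3 + \frac{2 a}{2 a} 0 = -3 + 2 a \frac{1}{2 a} 0 = -3 + 1 \cdot 0 = -3 + 0 = -3$)
$n{\left(-3 \right)} + S{\left(t{\left(1,w{\left(-5 \right)} \right)} \right)} \left(-217\right) = -3 + \left(7 - \frac{12}{1}\right) \left(-217\right) = -3 + \left(7 - 12\right) \left(-217\right) = -3 - -1085 = -3 + 1085 = 1082$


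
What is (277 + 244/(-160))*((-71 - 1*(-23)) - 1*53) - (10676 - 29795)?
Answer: -348159/40 ≈ -8704.0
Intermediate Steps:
(277 + 244/(-160))*((-71 - 1*(-23)) - 1*53) - (10676 - 29795) = (277 + 244*(-1/160))*((-71 + 23) - 53) - 1*(-19119) = (277 - 61/40)*(-48 - 53) + 19119 = (11019/40)*(-101) + 19119 = -1112919/40 + 19119 = -348159/40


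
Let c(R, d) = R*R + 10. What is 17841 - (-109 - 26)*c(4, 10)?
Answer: 21351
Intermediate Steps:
c(R, d) = 10 + R**2 (c(R, d) = R**2 + 10 = 10 + R**2)
17841 - (-109 - 26)*c(4, 10) = 17841 - (-109 - 26)*(10 + 4**2) = 17841 - (-135)*(10 + 16) = 17841 - (-135)*26 = 17841 - 1*(-3510) = 17841 + 3510 = 21351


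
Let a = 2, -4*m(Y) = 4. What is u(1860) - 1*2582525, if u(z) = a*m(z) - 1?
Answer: -2582528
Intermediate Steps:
m(Y) = -1 (m(Y) = -¼*4 = -1)
u(z) = -3 (u(z) = 2*(-1) - 1 = -2 - 1 = -3)
u(1860) - 1*2582525 = -3 - 1*2582525 = -3 - 2582525 = -2582528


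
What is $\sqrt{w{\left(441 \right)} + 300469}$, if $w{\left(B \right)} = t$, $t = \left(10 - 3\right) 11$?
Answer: $3 \sqrt{33394} \approx 548.22$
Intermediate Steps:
$t = 77$ ($t = 7 \cdot 11 = 77$)
$w{\left(B \right)} = 77$
$\sqrt{w{\left(441 \right)} + 300469} = \sqrt{77 + 300469} = \sqrt{300546} = 3 \sqrt{33394}$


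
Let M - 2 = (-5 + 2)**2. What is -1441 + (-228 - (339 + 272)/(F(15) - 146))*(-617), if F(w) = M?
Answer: 18419738/135 ≈ 1.3644e+5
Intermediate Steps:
M = 11 (M = 2 + (-5 + 2)**2 = 2 + (-3)**2 = 2 + 9 = 11)
F(w) = 11
-1441 + (-228 - (339 + 272)/(F(15) - 146))*(-617) = -1441 + (-228 - (339 + 272)/(11 - 146))*(-617) = -1441 + (-228 - 611/(-135))*(-617) = -1441 + (-228 - 611*(-1)/135)*(-617) = -1441 + (-228 - 1*(-611/135))*(-617) = -1441 + (-228 + 611/135)*(-617) = -1441 - 30169/135*(-617) = -1441 + 18614273/135 = 18419738/135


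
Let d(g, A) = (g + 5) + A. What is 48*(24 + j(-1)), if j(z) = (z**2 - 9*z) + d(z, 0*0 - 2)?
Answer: 1728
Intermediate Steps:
d(g, A) = 5 + A + g (d(g, A) = (5 + g) + A = 5 + A + g)
j(z) = 3 + z**2 - 8*z (j(z) = (z**2 - 9*z) + (5 + (0*0 - 2) + z) = (z**2 - 9*z) + (5 + (0 - 2) + z) = (z**2 - 9*z) + (5 - 2 + z) = (z**2 - 9*z) + (3 + z) = 3 + z**2 - 8*z)
48*(24 + j(-1)) = 48*(24 + (3 + (-1)**2 - 8*(-1))) = 48*(24 + (3 + 1 + 8)) = 48*(24 + 12) = 48*36 = 1728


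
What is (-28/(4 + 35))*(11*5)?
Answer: -1540/39 ≈ -39.487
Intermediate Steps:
(-28/(4 + 35))*(11*5) = -28/39*55 = -1540/39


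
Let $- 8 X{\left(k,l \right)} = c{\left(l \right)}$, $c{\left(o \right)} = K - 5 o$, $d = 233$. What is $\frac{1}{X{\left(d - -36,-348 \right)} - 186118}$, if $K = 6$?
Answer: $- \frac{4}{745345} \approx -5.3666 \cdot 10^{-6}$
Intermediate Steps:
$c{\left(o \right)} = 6 - 5 o$
$X{\left(k,l \right)} = - \frac{3}{4} + \frac{5 l}{8}$ ($X{\left(k,l \right)} = - \frac{6 - 5 l}{8} = - \frac{3}{4} + \frac{5 l}{8}$)
$\frac{1}{X{\left(d - -36,-348 \right)} - 186118} = \frac{1}{\left(- \frac{3}{4} + \frac{5}{8} \left(-348\right)\right) - 186118} = \frac{1}{\left(- \frac{3}{4} - \frac{435}{2}\right) - 186118} = \frac{1}{- \frac{873}{4} - 186118} = \frac{1}{- \frac{745345}{4}} = - \frac{4}{745345}$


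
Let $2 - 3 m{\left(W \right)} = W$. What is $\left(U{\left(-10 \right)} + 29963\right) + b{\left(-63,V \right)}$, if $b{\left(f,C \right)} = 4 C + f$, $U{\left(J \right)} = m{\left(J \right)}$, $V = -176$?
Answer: $29200$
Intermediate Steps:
$m{\left(W \right)} = \frac{2}{3} - \frac{W}{3}$
$U{\left(J \right)} = \frac{2}{3} - \frac{J}{3}$
$b{\left(f,C \right)} = f + 4 C$
$\left(U{\left(-10 \right)} + 29963\right) + b{\left(-63,V \right)} = \left(\left(\frac{2}{3} - - \frac{10}{3}\right) + 29963\right) + \left(-63 + 4 \left(-176\right)\right) = \left(\left(\frac{2}{3} + \frac{10}{3}\right) + 29963\right) - 767 = \left(4 + 29963\right) - 767 = 29967 - 767 = 29200$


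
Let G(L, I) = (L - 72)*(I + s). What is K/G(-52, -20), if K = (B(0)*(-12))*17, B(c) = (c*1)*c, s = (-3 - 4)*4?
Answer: 0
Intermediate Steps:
s = -28 (s = -7*4 = -28)
B(c) = c**2 (B(c) = c*c = c**2)
G(L, I) = (-72 + L)*(-28 + I) (G(L, I) = (L - 72)*(I - 28) = (-72 + L)*(-28 + I))
K = 0 (K = (0**2*(-12))*17 = (0*(-12))*17 = 0*17 = 0)
K/G(-52, -20) = 0/(2016 - 72*(-20) - 28*(-52) - 20*(-52)) = 0/(2016 + 1440 + 1456 + 1040) = 0/5952 = 0*(1/5952) = 0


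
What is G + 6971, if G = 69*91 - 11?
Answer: 13239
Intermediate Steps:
G = 6268 (G = 6279 - 11 = 6268)
G + 6971 = 6268 + 6971 = 13239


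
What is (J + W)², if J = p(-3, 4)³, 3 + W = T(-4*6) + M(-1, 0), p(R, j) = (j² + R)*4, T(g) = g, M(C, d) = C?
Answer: 19762736400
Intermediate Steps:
p(R, j) = 4*R + 4*j² (p(R, j) = (R + j²)*4 = 4*R + 4*j²)
W = -28 (W = -3 + (-4*6 - 1) = -3 + (-24 - 1) = -3 - 25 = -28)
J = 140608 (J = (4*(-3) + 4*4²)³ = (-12 + 4*16)³ = (-12 + 64)³ = 52³ = 140608)
(J + W)² = (140608 - 28)² = 140580² = 19762736400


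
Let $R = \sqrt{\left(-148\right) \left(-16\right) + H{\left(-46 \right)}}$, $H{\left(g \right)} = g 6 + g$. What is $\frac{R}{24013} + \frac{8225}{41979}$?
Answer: $\frac{1175}{5997} + \frac{\sqrt{2046}}{24013} \approx 0.19781$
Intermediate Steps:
$H{\left(g \right)} = 7 g$ ($H{\left(g \right)} = 6 g + g = 7 g$)
$R = \sqrt{2046}$ ($R = \sqrt{\left(-148\right) \left(-16\right) + 7 \left(-46\right)} = \sqrt{2368 - 322} = \sqrt{2046} \approx 45.233$)
$\frac{R}{24013} + \frac{8225}{41979} = \frac{\sqrt{2046}}{24013} + \frac{8225}{41979} = \sqrt{2046} \cdot \frac{1}{24013} + 8225 \cdot \frac{1}{41979} = \frac{\sqrt{2046}}{24013} + \frac{1175}{5997} = \frac{1175}{5997} + \frac{\sqrt{2046}}{24013}$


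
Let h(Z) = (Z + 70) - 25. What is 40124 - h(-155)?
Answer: 40234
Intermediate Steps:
h(Z) = 45 + Z (h(Z) = (70 + Z) - 25 = 45 + Z)
40124 - h(-155) = 40124 - (45 - 155) = 40124 - 1*(-110) = 40124 + 110 = 40234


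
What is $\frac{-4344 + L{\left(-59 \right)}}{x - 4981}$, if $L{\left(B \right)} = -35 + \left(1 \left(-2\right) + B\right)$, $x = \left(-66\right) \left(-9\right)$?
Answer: $\frac{4440}{4387} \approx 1.0121$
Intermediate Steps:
$x = 594$
$L{\left(B \right)} = -37 + B$ ($L{\left(B \right)} = -35 + \left(-2 + B\right) = -37 + B$)
$\frac{-4344 + L{\left(-59 \right)}}{x - 4981} = \frac{-4344 - 96}{594 - 4981} = \frac{-4344 - 96}{-4387} = \left(-4440\right) \left(- \frac{1}{4387}\right) = \frac{4440}{4387}$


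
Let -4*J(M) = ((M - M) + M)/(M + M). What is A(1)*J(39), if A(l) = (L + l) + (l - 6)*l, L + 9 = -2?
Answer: 15/8 ≈ 1.8750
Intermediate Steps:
L = -11 (L = -9 - 2 = -11)
A(l) = -11 + l + l*(-6 + l) (A(l) = (-11 + l) + (l - 6)*l = (-11 + l) + (-6 + l)*l = (-11 + l) + l*(-6 + l) = -11 + l + l*(-6 + l))
J(M) = -1/8 (J(M) = -((M - M) + M)/(4*(M + M)) = -(0 + M)/(4*(2*M)) = -M*1/(2*M)/4 = -1/4*1/2 = -1/8)
A(1)*J(39) = (-11 + 1**2 - 5*1)*(-1/8) = (-11 + 1 - 5)*(-1/8) = -15*(-1/8) = 15/8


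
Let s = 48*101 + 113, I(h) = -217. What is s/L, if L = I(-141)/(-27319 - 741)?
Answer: 139205660/217 ≈ 6.4150e+5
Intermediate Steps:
L = 217/28060 (L = -217/(-27319 - 741) = -217/(-28060) = -217*(-1/28060) = 217/28060 ≈ 0.0077334)
s = 4961 (s = 4848 + 113 = 4961)
s/L = 4961/(217/28060) = 4961*(28060/217) = 139205660/217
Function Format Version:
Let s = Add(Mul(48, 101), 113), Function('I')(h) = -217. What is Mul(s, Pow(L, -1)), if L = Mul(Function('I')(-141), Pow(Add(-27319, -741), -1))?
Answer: Rational(139205660, 217) ≈ 6.4150e+5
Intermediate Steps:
L = Rational(217, 28060) (L = Mul(-217, Pow(Add(-27319, -741), -1)) = Mul(-217, Pow(-28060, -1)) = Mul(-217, Rational(-1, 28060)) = Rational(217, 28060) ≈ 0.0077334)
s = 4961 (s = Add(4848, 113) = 4961)
Mul(s, Pow(L, -1)) = Mul(4961, Pow(Rational(217, 28060), -1)) = Mul(4961, Rational(28060, 217)) = Rational(139205660, 217)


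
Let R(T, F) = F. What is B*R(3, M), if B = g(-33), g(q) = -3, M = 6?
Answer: -18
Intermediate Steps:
B = -3
B*R(3, M) = -3*6 = -18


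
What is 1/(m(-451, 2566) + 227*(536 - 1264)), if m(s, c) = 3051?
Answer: -1/162205 ≈ -6.1650e-6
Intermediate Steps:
1/(m(-451, 2566) + 227*(536 - 1264)) = 1/(3051 + 227*(536 - 1264)) = 1/(3051 + 227*(-728)) = 1/(3051 - 165256) = 1/(-162205) = -1/162205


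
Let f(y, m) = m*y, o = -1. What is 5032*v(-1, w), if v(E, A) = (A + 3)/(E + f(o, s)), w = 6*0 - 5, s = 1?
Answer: 5032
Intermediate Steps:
w = -5 (w = 0 - 5 = -5)
v(E, A) = (3 + A)/(-1 + E) (v(E, A) = (A + 3)/(E + 1*(-1)) = (3 + A)/(E - 1) = (3 + A)/(-1 + E))
5032*v(-1, w) = 5032*((3 - 5)/(-1 - 1)) = 5032*(-2/(-2)) = 5032*(-½*(-2)) = 5032*1 = 5032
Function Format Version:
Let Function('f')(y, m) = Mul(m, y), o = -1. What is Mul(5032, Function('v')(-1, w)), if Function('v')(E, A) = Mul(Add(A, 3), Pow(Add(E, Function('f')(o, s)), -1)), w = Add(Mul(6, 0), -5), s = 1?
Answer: 5032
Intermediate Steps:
w = -5 (w = Add(0, -5) = -5)
Function('v')(E, A) = Mul(Pow(Add(-1, E), -1), Add(3, A)) (Function('v')(E, A) = Mul(Add(A, 3), Pow(Add(E, Mul(1, -1)), -1)) = Mul(Add(3, A), Pow(Add(E, -1), -1)) = Mul(Add(3, A), Pow(Add(-1, E), -1)) = Mul(Pow(Add(-1, E), -1), Add(3, A)))
Mul(5032, Function('v')(-1, w)) = Mul(5032, Mul(Pow(Add(-1, -1), -1), Add(3, -5))) = Mul(5032, Mul(Pow(-2, -1), -2)) = Mul(5032, Mul(Rational(-1, 2), -2)) = Mul(5032, 1) = 5032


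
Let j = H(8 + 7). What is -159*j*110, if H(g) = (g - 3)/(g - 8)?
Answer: -209880/7 ≈ -29983.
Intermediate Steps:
H(g) = (-3 + g)/(-8 + g)
j = 12/7 (j = (-3 + (8 + 7))/(-8 + (8 + 7)) = (-3 + 15)/(-8 + 15) = 12/7 ≈ 1.7143)
-159*j*110 = -159*12/7*110 = -1908/7*110 = -209880/7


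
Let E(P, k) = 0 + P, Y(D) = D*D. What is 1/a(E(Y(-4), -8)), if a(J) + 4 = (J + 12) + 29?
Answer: 1/53 ≈ 0.018868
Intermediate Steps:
Y(D) = D²
E(P, k) = P
a(J) = 37 + J (a(J) = -4 + ((J + 12) + 29) = -4 + ((12 + J) + 29) = -4 + (41 + J) = 37 + J)
1/a(E(Y(-4), -8)) = 1/(37 + (-4)²) = 1/(37 + 16) = 1/53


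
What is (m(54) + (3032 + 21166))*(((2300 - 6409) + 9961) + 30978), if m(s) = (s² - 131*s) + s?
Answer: 740062020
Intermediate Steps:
m(s) = s² - 130*s
(m(54) + (3032 + 21166))*(((2300 - 6409) + 9961) + 30978) = (54*(-130 + 54) + (3032 + 21166))*(((2300 - 6409) + 9961) + 30978) = (54*(-76) + 24198)*((-4109 + 9961) + 30978) = (-4104 + 24198)*(5852 + 30978) = 20094*36830 = 740062020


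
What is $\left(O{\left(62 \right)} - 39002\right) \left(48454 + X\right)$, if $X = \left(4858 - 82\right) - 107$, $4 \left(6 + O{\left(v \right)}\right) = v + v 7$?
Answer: $-2065634732$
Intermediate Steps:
$O{\left(v \right)} = -6 + 2 v$ ($O{\left(v \right)} = -6 + \frac{v + v 7}{4} = -6 + \frac{v + 7 v}{4} = -6 + \frac{8 v}{4} = -6 + 2 v$)
$X = 4669$ ($X = 4776 - 107 = 4669$)
$\left(O{\left(62 \right)} - 39002\right) \left(48454 + X\right) = \left(\left(-6 + 2 \cdot 62\right) - 39002\right) \left(48454 + 4669\right) = \left(\left(-6 + 124\right) - 39002\right) 53123 = \left(118 - 39002\right) 53123 = \left(-38884\right) 53123 = -2065634732$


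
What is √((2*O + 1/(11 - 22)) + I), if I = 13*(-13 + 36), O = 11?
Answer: √38830/11 ≈ 17.914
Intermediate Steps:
I = 299 (I = 13*23 = 299)
√((2*O + 1/(11 - 22)) + I) = √((2*11 + 1/(11 - 22)) + 299) = √((22 + 1/(-11)) + 299) = √((22 - 1/11) + 299) = √(241/11 + 299) = √(3530/11) = √38830/11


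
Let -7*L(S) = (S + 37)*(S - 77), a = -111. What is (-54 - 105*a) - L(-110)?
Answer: 94858/7 ≈ 13551.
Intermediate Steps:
L(S) = -(-77 + S)*(37 + S)/7 (L(S) = -(S + 37)*(S - 77)/7 = -(37 + S)*(-77 + S)/7 = -(-77 + S)*(37 + S)/7)
(-54 - 105*a) - L(-110) = (-54 - 105*(-111)) - (407 - ⅐*(-110)² + (40/7)*(-110)) = (-54 + 11655) - (407 - ⅐*12100 - 4400/7) = 11601 - (407 - 12100/7 - 4400/7) = 11601 - 1*(-13651/7) = 11601 + 13651/7 = 94858/7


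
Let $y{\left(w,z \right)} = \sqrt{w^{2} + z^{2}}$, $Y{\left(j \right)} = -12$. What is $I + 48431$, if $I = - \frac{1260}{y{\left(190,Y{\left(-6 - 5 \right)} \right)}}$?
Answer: $48431 - \frac{630 \sqrt{9061}}{9061} \approx 48424.0$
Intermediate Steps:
$I = - \frac{630 \sqrt{9061}}{9061}$ ($I = - \frac{1260}{\sqrt{190^{2} + \left(-12\right)^{2}}} = - \frac{1260}{\sqrt{36100 + 144}} = - \frac{1260}{\sqrt{36244}} = - \frac{1260}{2 \sqrt{9061}} = - 1260 \frac{\sqrt{9061}}{18122} = - \frac{630 \sqrt{9061}}{9061} \approx -6.6184$)
$I + 48431 = - \frac{630 \sqrt{9061}}{9061} + 48431 = 48431 - \frac{630 \sqrt{9061}}{9061}$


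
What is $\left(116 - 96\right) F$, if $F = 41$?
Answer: $820$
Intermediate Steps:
$\left(116 - 96\right) F = \left(116 - 96\right) 41 = 20 \cdot 41 = 820$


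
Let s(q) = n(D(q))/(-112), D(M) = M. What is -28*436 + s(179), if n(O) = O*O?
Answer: -1399337/112 ≈ -12494.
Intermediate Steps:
n(O) = O²
s(q) = -q²/112 (s(q) = q²/(-112) = q²*(-1/112) = -q²/112)
-28*436 + s(179) = -28*436 - 1/112*179² = -12208 - 1/112*32041 = -12208 - 32041/112 = -1399337/112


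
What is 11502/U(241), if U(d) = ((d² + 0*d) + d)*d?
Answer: 5751/7027801 ≈ 0.00081832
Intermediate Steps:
U(d) = d*(d + d²) (U(d) = ((d² + 0) + d)*d = (d² + d)*d = (d + d²)*d = d*(d + d²))
11502/U(241) = 11502/((241²*(1 + 241))) = 11502/((58081*242)) = 11502/14055602 = 11502*(1/14055602) = 5751/7027801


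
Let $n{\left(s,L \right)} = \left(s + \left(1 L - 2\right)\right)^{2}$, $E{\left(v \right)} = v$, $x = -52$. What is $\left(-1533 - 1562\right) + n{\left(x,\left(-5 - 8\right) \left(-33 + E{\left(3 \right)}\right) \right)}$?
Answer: $109801$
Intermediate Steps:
$n{\left(s,L \right)} = \left(-2 + L + s\right)^{2}$ ($n{\left(s,L \right)} = \left(s + \left(L - 2\right)\right)^{2} = \left(s + \left(-2 + L\right)\right)^{2} = \left(-2 + L + s\right)^{2}$)
$\left(-1533 - 1562\right) + n{\left(x,\left(-5 - 8\right) \left(-33 + E{\left(3 \right)}\right) \right)} = \left(-1533 - 1562\right) + \left(-2 + \left(-5 - 8\right) \left(-33 + 3\right) - 52\right)^{2} = \left(-1533 - 1562\right) + \left(-2 - -390 - 52\right)^{2} = -3095 + \left(-2 + 390 - 52\right)^{2} = -3095 + 336^{2} = -3095 + 112896 = 109801$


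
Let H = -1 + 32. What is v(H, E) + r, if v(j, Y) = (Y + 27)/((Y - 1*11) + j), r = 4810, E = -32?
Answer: 57725/12 ≈ 4810.4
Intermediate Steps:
H = 31
v(j, Y) = (27 + Y)/(-11 + Y + j) (v(j, Y) = (27 + Y)/((Y - 11) + j) = (27 + Y)/((-11 + Y) + j) = (27 + Y)/(-11 + Y + j))
v(H, E) + r = (27 - 32)/(-11 - 32 + 31) + 4810 = -5/(-12) + 4810 = -1/12*(-5) + 4810 = 5/12 + 4810 = 57725/12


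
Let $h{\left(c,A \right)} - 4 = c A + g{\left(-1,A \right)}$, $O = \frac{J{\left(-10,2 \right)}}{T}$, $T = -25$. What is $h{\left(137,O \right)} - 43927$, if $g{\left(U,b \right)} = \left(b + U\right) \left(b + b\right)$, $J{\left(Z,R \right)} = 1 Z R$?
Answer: $- \frac{1095343}{25} \approx -43814.0$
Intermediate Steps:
$J{\left(Z,R \right)} = R Z$ ($J{\left(Z,R \right)} = 1 R Z = R Z$)
$g{\left(U,b \right)} = 2 b \left(U + b\right)$ ($g{\left(U,b \right)} = \left(U + b\right) 2 b = 2 b \left(U + b\right)$)
$O = \frac{4}{5}$ ($O = \frac{2 \left(-10\right)}{-25} = \left(-20\right) \left(- \frac{1}{25}\right) = \frac{4}{5} \approx 0.8$)
$h{\left(c,A \right)} = 4 + A c + 2 A \left(-1 + A\right)$ ($h{\left(c,A \right)} = 4 + \left(c A + 2 A \left(-1 + A\right)\right) = 4 + \left(A c + 2 A \left(-1 + A\right)\right) = 4 + A c + 2 A \left(-1 + A\right)$)
$h{\left(137,O \right)} - 43927 = \left(4 + \frac{4}{5} \cdot 137 + 2 \cdot \frac{4}{5} \left(-1 + \frac{4}{5}\right)\right) - 43927 = \left(4 + \frac{548}{5} + 2 \cdot \frac{4}{5} \left(- \frac{1}{5}\right)\right) - 43927 = \left(4 + \frac{548}{5} - \frac{8}{25}\right) - 43927 = \frac{2832}{25} - 43927 = - \frac{1095343}{25}$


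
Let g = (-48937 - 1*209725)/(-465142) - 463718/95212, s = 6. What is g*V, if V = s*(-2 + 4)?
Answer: -286600487418/5535887513 ≈ -51.771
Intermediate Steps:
g = -47766747903/11071775026 (g = (-48937 - 209725)*(-1/465142) - 463718*1/95212 = -258662*(-1/465142) - 231859/47606 = 129331/232571 - 231859/47606 = -47766747903/11071775026 ≈ -4.3143)
V = 12 (V = 6*(-2 + 4) = 6*2 = 12)
g*V = -47766747903/11071775026*12 = -286600487418/5535887513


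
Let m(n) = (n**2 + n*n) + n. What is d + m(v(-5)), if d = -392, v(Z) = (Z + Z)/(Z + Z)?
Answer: -389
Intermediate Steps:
v(Z) = 1 (v(Z) = (2*Z)/((2*Z)) = (2*Z)*(1/(2*Z)) = 1)
m(n) = n + 2*n**2 (m(n) = (n**2 + n**2) + n = 2*n**2 + n = n + 2*n**2)
d + m(v(-5)) = -392 + 1*(1 + 2*1) = -392 + 1*(1 + 2) = -392 + 1*3 = -392 + 3 = -389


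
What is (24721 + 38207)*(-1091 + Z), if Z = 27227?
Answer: 1644686208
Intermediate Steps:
(24721 + 38207)*(-1091 + Z) = (24721 + 38207)*(-1091 + 27227) = 62928*26136 = 1644686208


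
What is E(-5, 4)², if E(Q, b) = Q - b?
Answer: 81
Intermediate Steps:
E(-5, 4)² = (-5 - 1*4)² = (-5 - 4)² = (-9)² = 81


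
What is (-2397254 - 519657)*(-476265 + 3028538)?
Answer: -7444753188703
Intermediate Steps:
(-2397254 - 519657)*(-476265 + 3028538) = -2916911*2552273 = -7444753188703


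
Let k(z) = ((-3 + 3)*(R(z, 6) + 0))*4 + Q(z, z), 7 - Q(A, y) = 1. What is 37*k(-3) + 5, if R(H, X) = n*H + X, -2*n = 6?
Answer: 227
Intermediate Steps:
n = -3 (n = -½*6 = -3)
Q(A, y) = 6 (Q(A, y) = 7 - 1*1 = 7 - 1 = 6)
R(H, X) = X - 3*H (R(H, X) = -3*H + X = X - 3*H)
k(z) = 6 (k(z) = ((-3 + 3)*((6 - 3*z) + 0))*4 + 6 = (0*(6 - 3*z))*4 + 6 = 0*4 + 6 = 0 + 6 = 6)
37*k(-3) + 5 = 37*6 + 5 = 222 + 5 = 227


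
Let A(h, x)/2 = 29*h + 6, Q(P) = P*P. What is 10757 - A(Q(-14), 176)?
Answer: -623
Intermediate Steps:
Q(P) = P**2
A(h, x) = 12 + 58*h (A(h, x) = 2*(29*h + 6) = 2*(6 + 29*h) = 12 + 58*h)
10757 - A(Q(-14), 176) = 10757 - (12 + 58*(-14)**2) = 10757 - (12 + 58*196) = 10757 - (12 + 11368) = 10757 - 1*11380 = 10757 - 11380 = -623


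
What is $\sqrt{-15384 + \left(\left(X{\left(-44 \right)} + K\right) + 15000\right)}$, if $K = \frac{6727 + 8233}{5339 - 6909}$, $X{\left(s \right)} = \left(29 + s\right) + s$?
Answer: $\frac{i \sqrt{11154379}}{157} \approx 21.273 i$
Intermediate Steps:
$X{\left(s \right)} = 29 + 2 s$
$K = - \frac{1496}{157}$ ($K = \frac{14960}{-1570} = 14960 \left(- \frac{1}{1570}\right) = - \frac{1496}{157} \approx -9.5287$)
$\sqrt{-15384 + \left(\left(X{\left(-44 \right)} + K\right) + 15000\right)} = \sqrt{-15384 + \left(\left(\left(29 + 2 \left(-44\right)\right) - \frac{1496}{157}\right) + 15000\right)} = \sqrt{-15384 + \left(\left(\left(29 - 88\right) - \frac{1496}{157}\right) + 15000\right)} = \sqrt{-15384 + \left(\left(-59 - \frac{1496}{157}\right) + 15000\right)} = \sqrt{-15384 + \left(- \frac{10759}{157} + 15000\right)} = \sqrt{-15384 + \frac{2344241}{157}} = \sqrt{- \frac{71047}{157}} = \frac{i \sqrt{11154379}}{157}$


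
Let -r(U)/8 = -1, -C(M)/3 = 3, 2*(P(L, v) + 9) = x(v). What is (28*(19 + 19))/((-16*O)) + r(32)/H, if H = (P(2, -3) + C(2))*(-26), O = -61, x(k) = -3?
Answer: 68407/61854 ≈ 1.1059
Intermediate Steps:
P(L, v) = -21/2 (P(L, v) = -9 + (1/2)*(-3) = -9 - 3/2 = -21/2)
C(M) = -9 (C(M) = -3*3 = -9)
r(U) = 8 (r(U) = -8*(-1) = 8)
H = 507 (H = (-21/2 - 9)*(-26) = -39/2*(-26) = 507)
(28*(19 + 19))/((-16*O)) + r(32)/H = (28*(19 + 19))/((-16*(-61))) + 8/507 = (28*38)/976 + 8*(1/507) = 1064*(1/976) + 8/507 = 133/122 + 8/507 = 68407/61854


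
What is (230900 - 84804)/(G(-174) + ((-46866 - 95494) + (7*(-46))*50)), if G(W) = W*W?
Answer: -18262/16023 ≈ -1.1397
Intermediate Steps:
G(W) = W²
(230900 - 84804)/(G(-174) + ((-46866 - 95494) + (7*(-46))*50)) = (230900 - 84804)/((-174)² + ((-46866 - 95494) + (7*(-46))*50)) = 146096/(30276 + (-142360 - 322*50)) = 146096/(30276 + (-142360 - 16100)) = 146096/(30276 - 158460) = 146096/(-128184) = 146096*(-1/128184) = -18262/16023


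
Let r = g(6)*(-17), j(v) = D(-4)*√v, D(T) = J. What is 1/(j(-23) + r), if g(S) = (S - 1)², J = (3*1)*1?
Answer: -425/180832 - 3*I*√23/180832 ≈ -0.0023502 - 7.9563e-5*I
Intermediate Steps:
J = 3 (J = 3*1 = 3)
g(S) = (-1 + S)²
D(T) = 3
j(v) = 3*√v
r = -425 (r = (-1 + 6)²*(-17) = 5²*(-17) = 25*(-17) = -425)
1/(j(-23) + r) = 1/(3*√(-23) - 425) = 1/(3*(I*√23) - 425) = 1/(3*I*√23 - 425) = 1/(-425 + 3*I*√23)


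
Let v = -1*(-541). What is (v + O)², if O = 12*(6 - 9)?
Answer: 255025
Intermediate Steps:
O = -36 (O = 12*(-3) = -36)
v = 541
(v + O)² = (541 - 36)² = 505² = 255025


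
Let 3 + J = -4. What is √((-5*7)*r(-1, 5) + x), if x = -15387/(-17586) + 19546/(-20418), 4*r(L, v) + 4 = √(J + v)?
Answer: √(1543896590427470 - 386884267782635*I*√2)/6649462 ≈ 5.9985 - 1.0315*I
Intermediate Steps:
J = -7 (J = -3 - 4 = -7)
r(L, v) = -1 + √(-7 + v)/4
x = -547485/6649462 (x = -15387*(-1/17586) + 19546*(-1/20418) = 5129/5862 - 9773/10209 = -547485/6649462 ≈ -0.082335)
√((-5*7)*r(-1, 5) + x) = √((-5*7)*(-1 + √(-7 + 5)/4) - 547485/6649462) = √(-35*(-1 + √(-2)/4) - 547485/6649462) = √(-35*(-1 + (I*√2)/4) - 547485/6649462) = √(-35*(-1 + I*√2/4) - 547485/6649462) = √((35 - 35*I*√2/4) - 547485/6649462) = √(232183685/6649462 - 35*I*√2/4)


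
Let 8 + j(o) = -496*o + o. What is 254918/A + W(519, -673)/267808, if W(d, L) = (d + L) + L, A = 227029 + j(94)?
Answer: 68119813687/48336933728 ≈ 1.4093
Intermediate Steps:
j(o) = -8 - 495*o (j(o) = -8 + (-496*o + o) = -8 - 495*o)
A = 180491 (A = 227029 + (-8 - 495*94) = 227029 + (-8 - 46530) = 227029 - 46538 = 180491)
W(d, L) = d + 2*L (W(d, L) = (L + d) + L = d + 2*L)
254918/A + W(519, -673)/267808 = 254918/180491 + (519 + 2*(-673))/267808 = 254918*(1/180491) + (519 - 1346)*(1/267808) = 254918/180491 - 827*1/267808 = 254918/180491 - 827/267808 = 68119813687/48336933728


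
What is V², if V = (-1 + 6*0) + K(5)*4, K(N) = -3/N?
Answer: 289/25 ≈ 11.560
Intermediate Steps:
V = -17/5 (V = (-1 + 6*0) - 3/5*4 = (-1 + 0) - 3*⅕*4 = -1 - ⅗*4 = -1 - 12/5 = -17/5 ≈ -3.4000)
V² = (-17/5)² = 289/25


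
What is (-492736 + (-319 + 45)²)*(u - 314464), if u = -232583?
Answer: 228479650020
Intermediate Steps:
(-492736 + (-319 + 45)²)*(u - 314464) = (-492736 + (-319 + 45)²)*(-232583 - 314464) = (-492736 + (-274)²)*(-547047) = (-492736 + 75076)*(-547047) = -417660*(-547047) = 228479650020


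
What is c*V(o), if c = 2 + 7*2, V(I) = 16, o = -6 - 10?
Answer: 256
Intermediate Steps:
o = -16
c = 16 (c = 2 + 14 = 16)
c*V(o) = 16*16 = 256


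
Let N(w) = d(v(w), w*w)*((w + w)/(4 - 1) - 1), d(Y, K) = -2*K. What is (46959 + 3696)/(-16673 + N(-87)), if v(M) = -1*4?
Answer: 4605/79679 ≈ 0.057794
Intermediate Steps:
v(M) = -4
N(w) = -2*w²*(-1 + 2*w/3) (N(w) = (-2*w*w)*((w + w)/(4 - 1) - 1) = (-2*w²)*((2*w)/3 - 1) = (-2*w²)*((2*w)*(⅓) - 1) = (-2*w²)*(2*w/3 - 1) = (-2*w²)*(-1 + 2*w/3) = -2*w²*(-1 + 2*w/3))
(46959 + 3696)/(-16673 + N(-87)) = (46959 + 3696)/(-16673 + (-87)²*(2 - 4/3*(-87))) = 50655/(-16673 + 7569*(2 + 116)) = 50655/(-16673 + 7569*118) = 50655/(-16673 + 893142) = 50655/876469 = 50655*(1/876469) = 4605/79679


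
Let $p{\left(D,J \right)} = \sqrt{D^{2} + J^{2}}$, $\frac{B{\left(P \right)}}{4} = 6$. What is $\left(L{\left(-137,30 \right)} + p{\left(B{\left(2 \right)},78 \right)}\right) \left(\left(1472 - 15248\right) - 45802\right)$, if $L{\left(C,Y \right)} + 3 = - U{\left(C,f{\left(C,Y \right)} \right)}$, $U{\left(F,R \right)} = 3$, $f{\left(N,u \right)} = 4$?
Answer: $357468 - 357468 \sqrt{185} \approx -4.5046 \cdot 10^{6}$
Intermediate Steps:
$B{\left(P \right)} = 24$ ($B{\left(P \right)} = 4 \cdot 6 = 24$)
$L{\left(C,Y \right)} = -6$ ($L{\left(C,Y \right)} = -3 - 3 = -6$)
$\left(L{\left(-137,30 \right)} + p{\left(B{\left(2 \right)},78 \right)}\right) \left(\left(1472 - 15248\right) - 45802\right) = \left(-6 + \sqrt{24^{2} + 78^{2}}\right) \left(\left(1472 - 15248\right) - 45802\right) = \left(-6 + \sqrt{576 + 6084}\right) \left(-13776 - 45802\right) = \left(-6 + \sqrt{6660}\right) \left(-59578\right) = \left(-6 + 6 \sqrt{185}\right) \left(-59578\right) = 357468 - 357468 \sqrt{185}$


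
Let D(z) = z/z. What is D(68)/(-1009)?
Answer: -1/1009 ≈ -0.00099108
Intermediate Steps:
D(z) = 1
D(68)/(-1009) = 1/(-1009) = 1*(-1/1009) = -1/1009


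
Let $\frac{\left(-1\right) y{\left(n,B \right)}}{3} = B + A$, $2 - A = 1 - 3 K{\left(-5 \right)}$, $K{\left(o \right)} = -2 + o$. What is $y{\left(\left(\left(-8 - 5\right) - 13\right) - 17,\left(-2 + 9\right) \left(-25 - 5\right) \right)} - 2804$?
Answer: $-2114$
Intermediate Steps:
$A = -20$ ($A = 2 - \left(1 - 3 \left(-2 - 5\right)\right) = 2 - \left(1 - -21\right) = 2 - \left(1 + 21\right) = 2 - 22 = -20$)
$y{\left(n,B \right)} = 60 - 3 B$ ($y{\left(n,B \right)} = - 3 \left(B - 20\right) = - 3 \left(-20 + B\right) = 60 - 3 B$)
$y{\left(\left(\left(-8 - 5\right) - 13\right) - 17,\left(-2 + 9\right) \left(-25 - 5\right) \right)} - 2804 = \left(60 - 3 \left(-2 + 9\right) \left(-25 - 5\right)\right) - 2804 = \left(60 - 3 \cdot 7 \left(-30\right)\right) - 2804 = \left(60 - -630\right) - 2804 = \left(60 + 630\right) - 2804 = 690 - 2804 = -2114$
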